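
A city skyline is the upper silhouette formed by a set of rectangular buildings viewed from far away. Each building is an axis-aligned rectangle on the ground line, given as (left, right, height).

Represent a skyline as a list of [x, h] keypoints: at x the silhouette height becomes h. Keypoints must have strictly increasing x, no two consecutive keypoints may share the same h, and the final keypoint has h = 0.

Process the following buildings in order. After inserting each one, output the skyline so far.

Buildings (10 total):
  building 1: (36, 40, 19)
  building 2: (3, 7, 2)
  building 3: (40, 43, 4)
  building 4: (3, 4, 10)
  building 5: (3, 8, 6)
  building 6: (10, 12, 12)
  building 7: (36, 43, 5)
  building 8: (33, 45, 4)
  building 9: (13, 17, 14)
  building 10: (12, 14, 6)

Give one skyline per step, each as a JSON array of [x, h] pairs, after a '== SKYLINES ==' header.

== SKYLINES ==
[[36,19],[40,0]]
[[3,2],[7,0],[36,19],[40,0]]
[[3,2],[7,0],[36,19],[40,4],[43,0]]
[[3,10],[4,2],[7,0],[36,19],[40,4],[43,0]]
[[3,10],[4,6],[8,0],[36,19],[40,4],[43,0]]
[[3,10],[4,6],[8,0],[10,12],[12,0],[36,19],[40,4],[43,0]]
[[3,10],[4,6],[8,0],[10,12],[12,0],[36,19],[40,5],[43,0]]
[[3,10],[4,6],[8,0],[10,12],[12,0],[33,4],[36,19],[40,5],[43,4],[45,0]]
[[3,10],[4,6],[8,0],[10,12],[12,0],[13,14],[17,0],[33,4],[36,19],[40,5],[43,4],[45,0]]
[[3,10],[4,6],[8,0],[10,12],[12,6],[13,14],[17,0],[33,4],[36,19],[40,5],[43,4],[45,0]]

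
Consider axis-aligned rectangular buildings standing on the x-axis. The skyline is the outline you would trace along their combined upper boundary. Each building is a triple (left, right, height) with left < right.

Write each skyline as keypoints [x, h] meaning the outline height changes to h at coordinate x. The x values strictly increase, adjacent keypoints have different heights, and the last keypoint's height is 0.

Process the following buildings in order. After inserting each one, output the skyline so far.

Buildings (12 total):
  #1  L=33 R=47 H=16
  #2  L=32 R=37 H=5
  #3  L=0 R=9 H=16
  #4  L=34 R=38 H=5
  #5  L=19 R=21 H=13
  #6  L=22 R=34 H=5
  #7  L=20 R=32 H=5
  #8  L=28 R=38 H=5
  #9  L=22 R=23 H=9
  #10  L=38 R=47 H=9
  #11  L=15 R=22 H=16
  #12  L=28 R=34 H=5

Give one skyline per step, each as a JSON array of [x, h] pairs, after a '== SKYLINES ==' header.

== SKYLINES ==
[[33,16],[47,0]]
[[32,5],[33,16],[47,0]]
[[0,16],[9,0],[32,5],[33,16],[47,0]]
[[0,16],[9,0],[32,5],[33,16],[47,0]]
[[0,16],[9,0],[19,13],[21,0],[32,5],[33,16],[47,0]]
[[0,16],[9,0],[19,13],[21,0],[22,5],[33,16],[47,0]]
[[0,16],[9,0],[19,13],[21,5],[33,16],[47,0]]
[[0,16],[9,0],[19,13],[21,5],[33,16],[47,0]]
[[0,16],[9,0],[19,13],[21,5],[22,9],[23,5],[33,16],[47,0]]
[[0,16],[9,0],[19,13],[21,5],[22,9],[23,5],[33,16],[47,0]]
[[0,16],[9,0],[15,16],[22,9],[23,5],[33,16],[47,0]]
[[0,16],[9,0],[15,16],[22,9],[23,5],[33,16],[47,0]]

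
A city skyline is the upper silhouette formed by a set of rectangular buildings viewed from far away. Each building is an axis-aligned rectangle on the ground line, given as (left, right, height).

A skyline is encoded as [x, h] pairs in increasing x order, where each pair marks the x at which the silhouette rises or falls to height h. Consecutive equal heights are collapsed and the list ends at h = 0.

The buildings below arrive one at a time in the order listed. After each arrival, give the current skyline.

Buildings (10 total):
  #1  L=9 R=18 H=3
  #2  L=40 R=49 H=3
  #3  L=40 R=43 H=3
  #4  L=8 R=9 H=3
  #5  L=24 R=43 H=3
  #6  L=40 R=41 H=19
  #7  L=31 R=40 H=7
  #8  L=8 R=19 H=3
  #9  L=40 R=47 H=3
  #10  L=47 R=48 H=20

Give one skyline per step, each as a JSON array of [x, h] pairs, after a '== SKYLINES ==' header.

== SKYLINES ==
[[9,3],[18,0]]
[[9,3],[18,0],[40,3],[49,0]]
[[9,3],[18,0],[40,3],[49,0]]
[[8,3],[18,0],[40,3],[49,0]]
[[8,3],[18,0],[24,3],[49,0]]
[[8,3],[18,0],[24,3],[40,19],[41,3],[49,0]]
[[8,3],[18,0],[24,3],[31,7],[40,19],[41,3],[49,0]]
[[8,3],[19,0],[24,3],[31,7],[40,19],[41,3],[49,0]]
[[8,3],[19,0],[24,3],[31,7],[40,19],[41,3],[49,0]]
[[8,3],[19,0],[24,3],[31,7],[40,19],[41,3],[47,20],[48,3],[49,0]]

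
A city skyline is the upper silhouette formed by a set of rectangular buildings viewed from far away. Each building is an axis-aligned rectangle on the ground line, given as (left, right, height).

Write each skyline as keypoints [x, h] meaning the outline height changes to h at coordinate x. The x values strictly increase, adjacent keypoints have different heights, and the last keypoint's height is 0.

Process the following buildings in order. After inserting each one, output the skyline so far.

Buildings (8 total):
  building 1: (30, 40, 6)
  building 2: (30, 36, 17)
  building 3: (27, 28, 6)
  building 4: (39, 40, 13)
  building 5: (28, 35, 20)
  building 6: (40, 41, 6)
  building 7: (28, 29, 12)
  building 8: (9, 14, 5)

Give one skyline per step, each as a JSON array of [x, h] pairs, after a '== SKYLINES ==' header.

== SKYLINES ==
[[30,6],[40,0]]
[[30,17],[36,6],[40,0]]
[[27,6],[28,0],[30,17],[36,6],[40,0]]
[[27,6],[28,0],[30,17],[36,6],[39,13],[40,0]]
[[27,6],[28,20],[35,17],[36,6],[39,13],[40,0]]
[[27,6],[28,20],[35,17],[36,6],[39,13],[40,6],[41,0]]
[[27,6],[28,20],[35,17],[36,6],[39,13],[40,6],[41,0]]
[[9,5],[14,0],[27,6],[28,20],[35,17],[36,6],[39,13],[40,6],[41,0]]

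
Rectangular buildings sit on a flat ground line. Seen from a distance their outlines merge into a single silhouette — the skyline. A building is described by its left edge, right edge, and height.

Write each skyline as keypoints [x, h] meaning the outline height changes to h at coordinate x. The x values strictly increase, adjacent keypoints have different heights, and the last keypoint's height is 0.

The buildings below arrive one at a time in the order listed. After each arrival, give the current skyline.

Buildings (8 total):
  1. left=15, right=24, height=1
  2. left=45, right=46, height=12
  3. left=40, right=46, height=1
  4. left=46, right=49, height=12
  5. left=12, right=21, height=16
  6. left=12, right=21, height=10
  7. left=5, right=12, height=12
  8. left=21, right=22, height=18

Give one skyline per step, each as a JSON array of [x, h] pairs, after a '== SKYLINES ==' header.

== SKYLINES ==
[[15,1],[24,0]]
[[15,1],[24,0],[45,12],[46,0]]
[[15,1],[24,0],[40,1],[45,12],[46,0]]
[[15,1],[24,0],[40,1],[45,12],[49,0]]
[[12,16],[21,1],[24,0],[40,1],[45,12],[49,0]]
[[12,16],[21,1],[24,0],[40,1],[45,12],[49,0]]
[[5,12],[12,16],[21,1],[24,0],[40,1],[45,12],[49,0]]
[[5,12],[12,16],[21,18],[22,1],[24,0],[40,1],[45,12],[49,0]]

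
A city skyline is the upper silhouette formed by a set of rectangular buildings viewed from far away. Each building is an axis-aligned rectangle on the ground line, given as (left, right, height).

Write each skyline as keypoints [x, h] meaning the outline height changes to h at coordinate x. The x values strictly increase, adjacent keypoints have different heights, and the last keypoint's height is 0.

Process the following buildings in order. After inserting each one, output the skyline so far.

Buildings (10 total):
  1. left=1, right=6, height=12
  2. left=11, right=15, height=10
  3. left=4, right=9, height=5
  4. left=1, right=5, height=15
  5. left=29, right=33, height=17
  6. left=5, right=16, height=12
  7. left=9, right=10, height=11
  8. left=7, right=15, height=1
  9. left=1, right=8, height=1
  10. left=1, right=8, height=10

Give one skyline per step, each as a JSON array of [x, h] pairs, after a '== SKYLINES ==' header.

== SKYLINES ==
[[1,12],[6,0]]
[[1,12],[6,0],[11,10],[15,0]]
[[1,12],[6,5],[9,0],[11,10],[15,0]]
[[1,15],[5,12],[6,5],[9,0],[11,10],[15,0]]
[[1,15],[5,12],[6,5],[9,0],[11,10],[15,0],[29,17],[33,0]]
[[1,15],[5,12],[16,0],[29,17],[33,0]]
[[1,15],[5,12],[16,0],[29,17],[33,0]]
[[1,15],[5,12],[16,0],[29,17],[33,0]]
[[1,15],[5,12],[16,0],[29,17],[33,0]]
[[1,15],[5,12],[16,0],[29,17],[33,0]]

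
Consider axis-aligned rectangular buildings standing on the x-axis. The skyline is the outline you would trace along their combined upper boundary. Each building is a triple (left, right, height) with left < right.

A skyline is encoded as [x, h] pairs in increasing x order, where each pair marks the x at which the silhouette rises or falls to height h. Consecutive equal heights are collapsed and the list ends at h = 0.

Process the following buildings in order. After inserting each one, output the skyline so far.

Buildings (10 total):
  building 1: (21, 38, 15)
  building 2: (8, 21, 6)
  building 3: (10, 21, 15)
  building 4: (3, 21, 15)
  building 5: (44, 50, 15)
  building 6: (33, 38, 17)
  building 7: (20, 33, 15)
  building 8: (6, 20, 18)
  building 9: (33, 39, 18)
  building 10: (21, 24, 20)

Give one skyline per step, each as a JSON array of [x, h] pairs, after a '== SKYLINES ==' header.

== SKYLINES ==
[[21,15],[38,0]]
[[8,6],[21,15],[38,0]]
[[8,6],[10,15],[38,0]]
[[3,15],[38,0]]
[[3,15],[38,0],[44,15],[50,0]]
[[3,15],[33,17],[38,0],[44,15],[50,0]]
[[3,15],[33,17],[38,0],[44,15],[50,0]]
[[3,15],[6,18],[20,15],[33,17],[38,0],[44,15],[50,0]]
[[3,15],[6,18],[20,15],[33,18],[39,0],[44,15],[50,0]]
[[3,15],[6,18],[20,15],[21,20],[24,15],[33,18],[39,0],[44,15],[50,0]]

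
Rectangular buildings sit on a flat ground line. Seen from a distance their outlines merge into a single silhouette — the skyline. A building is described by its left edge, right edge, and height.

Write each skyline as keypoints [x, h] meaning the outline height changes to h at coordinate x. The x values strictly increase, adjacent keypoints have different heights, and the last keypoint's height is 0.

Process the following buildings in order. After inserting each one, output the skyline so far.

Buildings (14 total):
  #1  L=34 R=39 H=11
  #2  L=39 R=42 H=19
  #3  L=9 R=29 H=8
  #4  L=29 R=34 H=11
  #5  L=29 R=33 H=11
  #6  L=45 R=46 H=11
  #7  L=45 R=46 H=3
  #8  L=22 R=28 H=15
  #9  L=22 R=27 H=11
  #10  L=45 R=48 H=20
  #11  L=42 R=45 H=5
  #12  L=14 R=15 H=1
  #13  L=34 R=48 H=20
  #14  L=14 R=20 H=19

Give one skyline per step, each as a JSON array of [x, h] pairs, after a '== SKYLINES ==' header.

== SKYLINES ==
[[34,11],[39,0]]
[[34,11],[39,19],[42,0]]
[[9,8],[29,0],[34,11],[39,19],[42,0]]
[[9,8],[29,11],[39,19],[42,0]]
[[9,8],[29,11],[39,19],[42,0]]
[[9,8],[29,11],[39,19],[42,0],[45,11],[46,0]]
[[9,8],[29,11],[39,19],[42,0],[45,11],[46,0]]
[[9,8],[22,15],[28,8],[29,11],[39,19],[42,0],[45,11],[46,0]]
[[9,8],[22,15],[28,8],[29,11],[39,19],[42,0],[45,11],[46,0]]
[[9,8],[22,15],[28,8],[29,11],[39,19],[42,0],[45,20],[48,0]]
[[9,8],[22,15],[28,8],[29,11],[39,19],[42,5],[45,20],[48,0]]
[[9,8],[22,15],[28,8],[29,11],[39,19],[42,5],[45,20],[48,0]]
[[9,8],[22,15],[28,8],[29,11],[34,20],[48,0]]
[[9,8],[14,19],[20,8],[22,15],[28,8],[29,11],[34,20],[48,0]]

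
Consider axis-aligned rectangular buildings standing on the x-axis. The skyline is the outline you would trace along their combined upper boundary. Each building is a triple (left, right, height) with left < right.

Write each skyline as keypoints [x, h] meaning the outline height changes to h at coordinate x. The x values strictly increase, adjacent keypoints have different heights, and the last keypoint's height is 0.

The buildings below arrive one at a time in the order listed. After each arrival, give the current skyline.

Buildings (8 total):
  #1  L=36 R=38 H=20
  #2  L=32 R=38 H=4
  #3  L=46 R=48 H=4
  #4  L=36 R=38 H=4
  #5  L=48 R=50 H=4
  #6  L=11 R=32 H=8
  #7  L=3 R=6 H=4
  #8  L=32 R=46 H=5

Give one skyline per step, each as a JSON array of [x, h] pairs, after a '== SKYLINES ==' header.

== SKYLINES ==
[[36,20],[38,0]]
[[32,4],[36,20],[38,0]]
[[32,4],[36,20],[38,0],[46,4],[48,0]]
[[32,4],[36,20],[38,0],[46,4],[48,0]]
[[32,4],[36,20],[38,0],[46,4],[50,0]]
[[11,8],[32,4],[36,20],[38,0],[46,4],[50,0]]
[[3,4],[6,0],[11,8],[32,4],[36,20],[38,0],[46,4],[50,0]]
[[3,4],[6,0],[11,8],[32,5],[36,20],[38,5],[46,4],[50,0]]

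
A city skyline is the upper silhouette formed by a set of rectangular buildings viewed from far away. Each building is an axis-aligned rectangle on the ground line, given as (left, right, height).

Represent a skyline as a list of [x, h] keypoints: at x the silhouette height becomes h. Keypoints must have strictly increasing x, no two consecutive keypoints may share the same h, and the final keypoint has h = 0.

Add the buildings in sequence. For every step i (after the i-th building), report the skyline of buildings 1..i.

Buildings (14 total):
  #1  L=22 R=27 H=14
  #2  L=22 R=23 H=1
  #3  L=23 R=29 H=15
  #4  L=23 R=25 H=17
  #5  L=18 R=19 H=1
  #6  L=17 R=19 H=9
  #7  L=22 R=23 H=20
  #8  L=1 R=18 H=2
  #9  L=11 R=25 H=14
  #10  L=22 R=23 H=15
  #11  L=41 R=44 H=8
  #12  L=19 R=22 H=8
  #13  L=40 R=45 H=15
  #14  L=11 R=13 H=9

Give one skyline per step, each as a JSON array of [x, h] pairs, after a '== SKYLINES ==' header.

== SKYLINES ==
[[22,14],[27,0]]
[[22,14],[27,0]]
[[22,14],[23,15],[29,0]]
[[22,14],[23,17],[25,15],[29,0]]
[[18,1],[19,0],[22,14],[23,17],[25,15],[29,0]]
[[17,9],[19,0],[22,14],[23,17],[25,15],[29,0]]
[[17,9],[19,0],[22,20],[23,17],[25,15],[29,0]]
[[1,2],[17,9],[19,0],[22,20],[23,17],[25,15],[29,0]]
[[1,2],[11,14],[22,20],[23,17],[25,15],[29,0]]
[[1,2],[11,14],[22,20],[23,17],[25,15],[29,0]]
[[1,2],[11,14],[22,20],[23,17],[25,15],[29,0],[41,8],[44,0]]
[[1,2],[11,14],[22,20],[23,17],[25,15],[29,0],[41,8],[44,0]]
[[1,2],[11,14],[22,20],[23,17],[25,15],[29,0],[40,15],[45,0]]
[[1,2],[11,14],[22,20],[23,17],[25,15],[29,0],[40,15],[45,0]]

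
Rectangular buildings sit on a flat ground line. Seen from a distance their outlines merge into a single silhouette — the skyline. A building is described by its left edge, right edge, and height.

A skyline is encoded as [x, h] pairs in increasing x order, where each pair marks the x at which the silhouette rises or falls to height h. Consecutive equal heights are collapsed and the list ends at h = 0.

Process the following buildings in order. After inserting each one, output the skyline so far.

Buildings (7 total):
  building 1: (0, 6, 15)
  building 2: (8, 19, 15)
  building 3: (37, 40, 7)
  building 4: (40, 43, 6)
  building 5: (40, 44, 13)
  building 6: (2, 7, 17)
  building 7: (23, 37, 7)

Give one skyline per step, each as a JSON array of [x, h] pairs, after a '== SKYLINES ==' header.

== SKYLINES ==
[[0,15],[6,0]]
[[0,15],[6,0],[8,15],[19,0]]
[[0,15],[6,0],[8,15],[19,0],[37,7],[40,0]]
[[0,15],[6,0],[8,15],[19,0],[37,7],[40,6],[43,0]]
[[0,15],[6,0],[8,15],[19,0],[37,7],[40,13],[44,0]]
[[0,15],[2,17],[7,0],[8,15],[19,0],[37,7],[40,13],[44,0]]
[[0,15],[2,17],[7,0],[8,15],[19,0],[23,7],[40,13],[44,0]]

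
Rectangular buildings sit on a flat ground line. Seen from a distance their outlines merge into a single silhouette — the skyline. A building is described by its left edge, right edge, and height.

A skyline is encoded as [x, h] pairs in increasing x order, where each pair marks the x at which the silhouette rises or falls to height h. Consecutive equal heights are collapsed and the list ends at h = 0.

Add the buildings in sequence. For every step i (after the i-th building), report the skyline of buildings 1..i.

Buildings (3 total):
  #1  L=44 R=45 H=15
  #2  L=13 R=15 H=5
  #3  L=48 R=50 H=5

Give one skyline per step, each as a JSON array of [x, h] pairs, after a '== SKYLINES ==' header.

== SKYLINES ==
[[44,15],[45,0]]
[[13,5],[15,0],[44,15],[45,0]]
[[13,5],[15,0],[44,15],[45,0],[48,5],[50,0]]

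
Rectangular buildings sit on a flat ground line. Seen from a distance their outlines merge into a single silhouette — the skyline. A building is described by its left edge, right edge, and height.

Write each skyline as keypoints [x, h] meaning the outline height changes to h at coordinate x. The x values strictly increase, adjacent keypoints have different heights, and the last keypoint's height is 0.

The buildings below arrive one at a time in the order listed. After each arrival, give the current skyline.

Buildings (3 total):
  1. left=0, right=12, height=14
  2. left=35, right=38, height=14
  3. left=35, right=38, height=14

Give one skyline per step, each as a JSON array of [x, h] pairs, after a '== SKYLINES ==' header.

== SKYLINES ==
[[0,14],[12,0]]
[[0,14],[12,0],[35,14],[38,0]]
[[0,14],[12,0],[35,14],[38,0]]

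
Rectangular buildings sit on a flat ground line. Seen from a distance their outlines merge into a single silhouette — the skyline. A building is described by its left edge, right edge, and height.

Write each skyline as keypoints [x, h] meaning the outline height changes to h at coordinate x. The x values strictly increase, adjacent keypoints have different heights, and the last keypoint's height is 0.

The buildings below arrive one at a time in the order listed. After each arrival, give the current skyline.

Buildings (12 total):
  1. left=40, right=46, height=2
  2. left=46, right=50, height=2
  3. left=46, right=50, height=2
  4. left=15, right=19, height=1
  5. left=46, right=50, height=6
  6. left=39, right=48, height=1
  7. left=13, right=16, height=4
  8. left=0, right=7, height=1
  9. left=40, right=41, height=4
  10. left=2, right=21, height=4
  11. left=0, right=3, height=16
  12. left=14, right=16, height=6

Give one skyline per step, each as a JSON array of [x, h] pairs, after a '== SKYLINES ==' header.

== SKYLINES ==
[[40,2],[46,0]]
[[40,2],[50,0]]
[[40,2],[50,0]]
[[15,1],[19,0],[40,2],[50,0]]
[[15,1],[19,0],[40,2],[46,6],[50,0]]
[[15,1],[19,0],[39,1],[40,2],[46,6],[50,0]]
[[13,4],[16,1],[19,0],[39,1],[40,2],[46,6],[50,0]]
[[0,1],[7,0],[13,4],[16,1],[19,0],[39,1],[40,2],[46,6],[50,0]]
[[0,1],[7,0],[13,4],[16,1],[19,0],[39,1],[40,4],[41,2],[46,6],[50,0]]
[[0,1],[2,4],[21,0],[39,1],[40,4],[41,2],[46,6],[50,0]]
[[0,16],[3,4],[21,0],[39,1],[40,4],[41,2],[46,6],[50,0]]
[[0,16],[3,4],[14,6],[16,4],[21,0],[39,1],[40,4],[41,2],[46,6],[50,0]]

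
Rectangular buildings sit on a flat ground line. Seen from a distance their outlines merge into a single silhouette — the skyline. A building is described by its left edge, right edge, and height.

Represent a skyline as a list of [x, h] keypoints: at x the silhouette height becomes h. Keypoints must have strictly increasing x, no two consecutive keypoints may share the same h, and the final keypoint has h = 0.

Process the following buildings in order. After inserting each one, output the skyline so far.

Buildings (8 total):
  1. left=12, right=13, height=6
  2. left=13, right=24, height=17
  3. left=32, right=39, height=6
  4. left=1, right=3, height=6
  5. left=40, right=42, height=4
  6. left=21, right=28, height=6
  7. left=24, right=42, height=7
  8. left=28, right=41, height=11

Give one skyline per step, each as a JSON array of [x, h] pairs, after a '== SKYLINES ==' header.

== SKYLINES ==
[[12,6],[13,0]]
[[12,6],[13,17],[24,0]]
[[12,6],[13,17],[24,0],[32,6],[39,0]]
[[1,6],[3,0],[12,6],[13,17],[24,0],[32,6],[39,0]]
[[1,6],[3,0],[12,6],[13,17],[24,0],[32,6],[39,0],[40,4],[42,0]]
[[1,6],[3,0],[12,6],[13,17],[24,6],[28,0],[32,6],[39,0],[40,4],[42,0]]
[[1,6],[3,0],[12,6],[13,17],[24,7],[42,0]]
[[1,6],[3,0],[12,6],[13,17],[24,7],[28,11],[41,7],[42,0]]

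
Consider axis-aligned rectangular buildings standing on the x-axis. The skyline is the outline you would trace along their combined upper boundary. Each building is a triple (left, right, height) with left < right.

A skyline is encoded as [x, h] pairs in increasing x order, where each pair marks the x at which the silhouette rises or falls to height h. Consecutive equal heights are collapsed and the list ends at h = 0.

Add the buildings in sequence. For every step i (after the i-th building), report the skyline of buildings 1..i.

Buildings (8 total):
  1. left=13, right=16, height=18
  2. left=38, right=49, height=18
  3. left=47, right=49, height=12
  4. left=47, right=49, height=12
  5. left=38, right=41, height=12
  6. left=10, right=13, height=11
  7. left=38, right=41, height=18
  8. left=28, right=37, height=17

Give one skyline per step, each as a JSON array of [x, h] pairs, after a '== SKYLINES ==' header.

== SKYLINES ==
[[13,18],[16,0]]
[[13,18],[16,0],[38,18],[49,0]]
[[13,18],[16,0],[38,18],[49,0]]
[[13,18],[16,0],[38,18],[49,0]]
[[13,18],[16,0],[38,18],[49,0]]
[[10,11],[13,18],[16,0],[38,18],[49,0]]
[[10,11],[13,18],[16,0],[38,18],[49,0]]
[[10,11],[13,18],[16,0],[28,17],[37,0],[38,18],[49,0]]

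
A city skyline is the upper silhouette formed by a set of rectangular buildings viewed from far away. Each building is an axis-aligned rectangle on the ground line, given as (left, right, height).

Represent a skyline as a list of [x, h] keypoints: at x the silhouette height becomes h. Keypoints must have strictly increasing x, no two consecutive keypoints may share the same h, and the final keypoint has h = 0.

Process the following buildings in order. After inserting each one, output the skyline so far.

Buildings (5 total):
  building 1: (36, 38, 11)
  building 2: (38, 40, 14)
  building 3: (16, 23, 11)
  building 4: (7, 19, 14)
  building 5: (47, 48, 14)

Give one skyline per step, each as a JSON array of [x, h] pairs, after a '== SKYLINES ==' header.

== SKYLINES ==
[[36,11],[38,0]]
[[36,11],[38,14],[40,0]]
[[16,11],[23,0],[36,11],[38,14],[40,0]]
[[7,14],[19,11],[23,0],[36,11],[38,14],[40,0]]
[[7,14],[19,11],[23,0],[36,11],[38,14],[40,0],[47,14],[48,0]]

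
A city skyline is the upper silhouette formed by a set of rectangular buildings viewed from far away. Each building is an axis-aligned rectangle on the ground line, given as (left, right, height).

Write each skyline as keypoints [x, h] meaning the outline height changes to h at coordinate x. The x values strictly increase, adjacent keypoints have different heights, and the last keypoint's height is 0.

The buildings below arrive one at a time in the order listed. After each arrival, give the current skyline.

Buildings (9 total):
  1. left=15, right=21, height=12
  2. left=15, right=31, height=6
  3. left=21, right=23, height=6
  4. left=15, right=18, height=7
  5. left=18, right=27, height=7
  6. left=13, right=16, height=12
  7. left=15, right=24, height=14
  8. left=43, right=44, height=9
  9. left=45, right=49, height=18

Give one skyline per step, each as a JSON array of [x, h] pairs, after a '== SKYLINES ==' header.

== SKYLINES ==
[[15,12],[21,0]]
[[15,12],[21,6],[31,0]]
[[15,12],[21,6],[31,0]]
[[15,12],[21,6],[31,0]]
[[15,12],[21,7],[27,6],[31,0]]
[[13,12],[21,7],[27,6],[31,0]]
[[13,12],[15,14],[24,7],[27,6],[31,0]]
[[13,12],[15,14],[24,7],[27,6],[31,0],[43,9],[44,0]]
[[13,12],[15,14],[24,7],[27,6],[31,0],[43,9],[44,0],[45,18],[49,0]]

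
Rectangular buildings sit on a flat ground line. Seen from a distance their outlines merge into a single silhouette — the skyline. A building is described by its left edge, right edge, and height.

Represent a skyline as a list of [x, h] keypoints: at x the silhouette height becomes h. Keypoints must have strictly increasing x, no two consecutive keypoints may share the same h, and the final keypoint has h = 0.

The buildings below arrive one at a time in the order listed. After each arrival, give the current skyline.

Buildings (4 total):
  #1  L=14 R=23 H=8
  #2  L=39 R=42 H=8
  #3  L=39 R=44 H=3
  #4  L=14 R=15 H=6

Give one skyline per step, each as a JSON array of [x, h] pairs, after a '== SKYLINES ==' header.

== SKYLINES ==
[[14,8],[23,0]]
[[14,8],[23,0],[39,8],[42,0]]
[[14,8],[23,0],[39,8],[42,3],[44,0]]
[[14,8],[23,0],[39,8],[42,3],[44,0]]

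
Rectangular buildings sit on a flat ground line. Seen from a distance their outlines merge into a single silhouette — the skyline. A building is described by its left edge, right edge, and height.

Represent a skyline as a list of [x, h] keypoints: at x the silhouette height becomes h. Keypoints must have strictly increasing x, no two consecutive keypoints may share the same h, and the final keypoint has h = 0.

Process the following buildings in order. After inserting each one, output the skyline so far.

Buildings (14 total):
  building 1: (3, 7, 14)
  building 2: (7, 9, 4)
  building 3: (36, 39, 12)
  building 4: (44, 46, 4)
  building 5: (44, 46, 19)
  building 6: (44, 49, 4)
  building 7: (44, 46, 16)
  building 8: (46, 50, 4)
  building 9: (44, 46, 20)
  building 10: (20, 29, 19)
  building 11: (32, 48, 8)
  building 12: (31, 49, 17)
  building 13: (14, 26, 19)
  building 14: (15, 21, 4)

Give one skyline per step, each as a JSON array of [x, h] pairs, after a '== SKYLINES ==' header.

== SKYLINES ==
[[3,14],[7,0]]
[[3,14],[7,4],[9,0]]
[[3,14],[7,4],[9,0],[36,12],[39,0]]
[[3,14],[7,4],[9,0],[36,12],[39,0],[44,4],[46,0]]
[[3,14],[7,4],[9,0],[36,12],[39,0],[44,19],[46,0]]
[[3,14],[7,4],[9,0],[36,12],[39,0],[44,19],[46,4],[49,0]]
[[3,14],[7,4],[9,0],[36,12],[39,0],[44,19],[46,4],[49,0]]
[[3,14],[7,4],[9,0],[36,12],[39,0],[44,19],[46,4],[50,0]]
[[3,14],[7,4],[9,0],[36,12],[39,0],[44,20],[46,4],[50,0]]
[[3,14],[7,4],[9,0],[20,19],[29,0],[36,12],[39,0],[44,20],[46,4],[50,0]]
[[3,14],[7,4],[9,0],[20,19],[29,0],[32,8],[36,12],[39,8],[44,20],[46,8],[48,4],[50,0]]
[[3,14],[7,4],[9,0],[20,19],[29,0],[31,17],[44,20],[46,17],[49,4],[50,0]]
[[3,14],[7,4],[9,0],[14,19],[29,0],[31,17],[44,20],[46,17],[49,4],[50,0]]
[[3,14],[7,4],[9,0],[14,19],[29,0],[31,17],[44,20],[46,17],[49,4],[50,0]]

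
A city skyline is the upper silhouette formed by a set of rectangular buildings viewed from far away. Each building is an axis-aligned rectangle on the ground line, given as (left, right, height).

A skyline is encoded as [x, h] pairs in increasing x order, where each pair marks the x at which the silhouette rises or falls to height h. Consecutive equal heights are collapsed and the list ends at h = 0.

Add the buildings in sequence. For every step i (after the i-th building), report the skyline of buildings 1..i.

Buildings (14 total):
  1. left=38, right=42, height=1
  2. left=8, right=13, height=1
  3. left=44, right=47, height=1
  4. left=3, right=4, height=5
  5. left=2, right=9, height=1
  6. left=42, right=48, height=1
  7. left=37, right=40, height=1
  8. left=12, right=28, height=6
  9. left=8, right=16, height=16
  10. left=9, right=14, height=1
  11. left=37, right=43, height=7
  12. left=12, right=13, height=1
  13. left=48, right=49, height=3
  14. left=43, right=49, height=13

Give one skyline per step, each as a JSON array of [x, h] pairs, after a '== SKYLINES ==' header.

== SKYLINES ==
[[38,1],[42,0]]
[[8,1],[13,0],[38,1],[42,0]]
[[8,1],[13,0],[38,1],[42,0],[44,1],[47,0]]
[[3,5],[4,0],[8,1],[13,0],[38,1],[42,0],[44,1],[47,0]]
[[2,1],[3,5],[4,1],[13,0],[38,1],[42,0],[44,1],[47,0]]
[[2,1],[3,5],[4,1],[13,0],[38,1],[48,0]]
[[2,1],[3,5],[4,1],[13,0],[37,1],[48,0]]
[[2,1],[3,5],[4,1],[12,6],[28,0],[37,1],[48,0]]
[[2,1],[3,5],[4,1],[8,16],[16,6],[28,0],[37,1],[48,0]]
[[2,1],[3,5],[4,1],[8,16],[16,6],[28,0],[37,1],[48,0]]
[[2,1],[3,5],[4,1],[8,16],[16,6],[28,0],[37,7],[43,1],[48,0]]
[[2,1],[3,5],[4,1],[8,16],[16,6],[28,0],[37,7],[43,1],[48,0]]
[[2,1],[3,5],[4,1],[8,16],[16,6],[28,0],[37,7],[43,1],[48,3],[49,0]]
[[2,1],[3,5],[4,1],[8,16],[16,6],[28,0],[37,7],[43,13],[49,0]]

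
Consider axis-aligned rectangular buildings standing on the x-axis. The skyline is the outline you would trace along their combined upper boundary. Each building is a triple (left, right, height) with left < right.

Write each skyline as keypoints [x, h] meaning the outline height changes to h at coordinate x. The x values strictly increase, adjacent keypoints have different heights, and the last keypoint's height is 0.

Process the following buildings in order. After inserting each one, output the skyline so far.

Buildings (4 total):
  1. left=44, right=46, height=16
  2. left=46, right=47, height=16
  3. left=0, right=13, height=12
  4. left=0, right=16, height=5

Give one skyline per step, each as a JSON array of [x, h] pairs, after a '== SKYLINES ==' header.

== SKYLINES ==
[[44,16],[46,0]]
[[44,16],[47,0]]
[[0,12],[13,0],[44,16],[47,0]]
[[0,12],[13,5],[16,0],[44,16],[47,0]]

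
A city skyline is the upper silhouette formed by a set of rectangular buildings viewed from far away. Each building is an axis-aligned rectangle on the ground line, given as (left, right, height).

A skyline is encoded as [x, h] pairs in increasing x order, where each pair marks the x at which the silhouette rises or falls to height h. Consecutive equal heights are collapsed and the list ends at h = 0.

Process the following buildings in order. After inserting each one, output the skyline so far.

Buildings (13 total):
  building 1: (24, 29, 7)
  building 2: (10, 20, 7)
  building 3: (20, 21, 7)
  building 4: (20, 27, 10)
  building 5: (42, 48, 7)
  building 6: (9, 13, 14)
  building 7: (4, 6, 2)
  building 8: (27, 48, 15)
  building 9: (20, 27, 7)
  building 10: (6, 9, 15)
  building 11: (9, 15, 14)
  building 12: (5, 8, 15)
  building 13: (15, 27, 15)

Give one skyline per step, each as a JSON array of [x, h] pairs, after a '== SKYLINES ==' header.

== SKYLINES ==
[[24,7],[29,0]]
[[10,7],[20,0],[24,7],[29,0]]
[[10,7],[21,0],[24,7],[29,0]]
[[10,7],[20,10],[27,7],[29,0]]
[[10,7],[20,10],[27,7],[29,0],[42,7],[48,0]]
[[9,14],[13,7],[20,10],[27,7],[29,0],[42,7],[48,0]]
[[4,2],[6,0],[9,14],[13,7],[20,10],[27,7],[29,0],[42,7],[48,0]]
[[4,2],[6,0],[9,14],[13,7],[20,10],[27,15],[48,0]]
[[4,2],[6,0],[9,14],[13,7],[20,10],[27,15],[48,0]]
[[4,2],[6,15],[9,14],[13,7],[20,10],[27,15],[48,0]]
[[4,2],[6,15],[9,14],[15,7],[20,10],[27,15],[48,0]]
[[4,2],[5,15],[9,14],[15,7],[20,10],[27,15],[48,0]]
[[4,2],[5,15],[9,14],[15,15],[48,0]]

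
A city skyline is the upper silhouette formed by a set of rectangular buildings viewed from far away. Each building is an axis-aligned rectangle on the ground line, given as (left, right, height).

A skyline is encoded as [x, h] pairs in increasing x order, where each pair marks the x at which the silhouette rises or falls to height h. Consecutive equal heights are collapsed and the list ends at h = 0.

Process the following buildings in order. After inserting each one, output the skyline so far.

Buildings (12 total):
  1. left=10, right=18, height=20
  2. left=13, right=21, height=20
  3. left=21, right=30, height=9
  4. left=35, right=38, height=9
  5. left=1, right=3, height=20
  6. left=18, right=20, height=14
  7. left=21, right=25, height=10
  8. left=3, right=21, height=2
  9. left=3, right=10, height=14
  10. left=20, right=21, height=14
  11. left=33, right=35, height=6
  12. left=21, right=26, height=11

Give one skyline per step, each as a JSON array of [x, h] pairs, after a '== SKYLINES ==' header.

== SKYLINES ==
[[10,20],[18,0]]
[[10,20],[21,0]]
[[10,20],[21,9],[30,0]]
[[10,20],[21,9],[30,0],[35,9],[38,0]]
[[1,20],[3,0],[10,20],[21,9],[30,0],[35,9],[38,0]]
[[1,20],[3,0],[10,20],[21,9],[30,0],[35,9],[38,0]]
[[1,20],[3,0],[10,20],[21,10],[25,9],[30,0],[35,9],[38,0]]
[[1,20],[3,2],[10,20],[21,10],[25,9],[30,0],[35,9],[38,0]]
[[1,20],[3,14],[10,20],[21,10],[25,9],[30,0],[35,9],[38,0]]
[[1,20],[3,14],[10,20],[21,10],[25,9],[30,0],[35,9],[38,0]]
[[1,20],[3,14],[10,20],[21,10],[25,9],[30,0],[33,6],[35,9],[38,0]]
[[1,20],[3,14],[10,20],[21,11],[26,9],[30,0],[33,6],[35,9],[38,0]]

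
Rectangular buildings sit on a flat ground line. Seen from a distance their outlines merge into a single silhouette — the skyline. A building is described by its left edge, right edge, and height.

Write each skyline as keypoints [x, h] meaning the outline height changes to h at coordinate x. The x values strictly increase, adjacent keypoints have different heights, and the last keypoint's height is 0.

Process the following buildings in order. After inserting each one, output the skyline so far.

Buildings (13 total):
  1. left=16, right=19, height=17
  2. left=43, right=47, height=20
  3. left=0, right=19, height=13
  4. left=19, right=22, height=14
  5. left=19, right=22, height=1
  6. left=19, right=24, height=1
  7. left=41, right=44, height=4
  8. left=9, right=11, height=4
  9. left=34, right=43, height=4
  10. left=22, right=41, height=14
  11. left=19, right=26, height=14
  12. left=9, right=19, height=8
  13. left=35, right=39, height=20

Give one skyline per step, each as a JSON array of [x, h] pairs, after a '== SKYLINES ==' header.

== SKYLINES ==
[[16,17],[19,0]]
[[16,17],[19,0],[43,20],[47,0]]
[[0,13],[16,17],[19,0],[43,20],[47,0]]
[[0,13],[16,17],[19,14],[22,0],[43,20],[47,0]]
[[0,13],[16,17],[19,14],[22,0],[43,20],[47,0]]
[[0,13],[16,17],[19,14],[22,1],[24,0],[43,20],[47,0]]
[[0,13],[16,17],[19,14],[22,1],[24,0],[41,4],[43,20],[47,0]]
[[0,13],[16,17],[19,14],[22,1],[24,0],[41,4],[43,20],[47,0]]
[[0,13],[16,17],[19,14],[22,1],[24,0],[34,4],[43,20],[47,0]]
[[0,13],[16,17],[19,14],[41,4],[43,20],[47,0]]
[[0,13],[16,17],[19,14],[41,4],[43,20],[47,0]]
[[0,13],[16,17],[19,14],[41,4],[43,20],[47,0]]
[[0,13],[16,17],[19,14],[35,20],[39,14],[41,4],[43,20],[47,0]]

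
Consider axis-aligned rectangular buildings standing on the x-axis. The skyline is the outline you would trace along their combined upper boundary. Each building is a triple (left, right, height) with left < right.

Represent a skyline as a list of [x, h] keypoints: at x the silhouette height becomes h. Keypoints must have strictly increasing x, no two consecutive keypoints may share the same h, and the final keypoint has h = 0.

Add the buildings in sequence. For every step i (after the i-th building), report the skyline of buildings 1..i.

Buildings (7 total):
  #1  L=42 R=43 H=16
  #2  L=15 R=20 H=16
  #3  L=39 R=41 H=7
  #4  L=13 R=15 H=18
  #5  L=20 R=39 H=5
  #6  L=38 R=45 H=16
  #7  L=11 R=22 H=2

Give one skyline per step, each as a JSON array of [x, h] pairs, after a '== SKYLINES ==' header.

== SKYLINES ==
[[42,16],[43,0]]
[[15,16],[20,0],[42,16],[43,0]]
[[15,16],[20,0],[39,7],[41,0],[42,16],[43,0]]
[[13,18],[15,16],[20,0],[39,7],[41,0],[42,16],[43,0]]
[[13,18],[15,16],[20,5],[39,7],[41,0],[42,16],[43,0]]
[[13,18],[15,16],[20,5],[38,16],[45,0]]
[[11,2],[13,18],[15,16],[20,5],[38,16],[45,0]]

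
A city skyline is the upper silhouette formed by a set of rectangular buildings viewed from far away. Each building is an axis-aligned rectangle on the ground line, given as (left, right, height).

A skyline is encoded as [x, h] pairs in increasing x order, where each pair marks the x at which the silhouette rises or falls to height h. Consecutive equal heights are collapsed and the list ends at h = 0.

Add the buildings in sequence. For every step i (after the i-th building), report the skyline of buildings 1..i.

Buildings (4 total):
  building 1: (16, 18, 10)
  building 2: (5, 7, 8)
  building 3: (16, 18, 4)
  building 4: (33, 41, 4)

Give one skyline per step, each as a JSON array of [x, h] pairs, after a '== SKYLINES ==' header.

== SKYLINES ==
[[16,10],[18,0]]
[[5,8],[7,0],[16,10],[18,0]]
[[5,8],[7,0],[16,10],[18,0]]
[[5,8],[7,0],[16,10],[18,0],[33,4],[41,0]]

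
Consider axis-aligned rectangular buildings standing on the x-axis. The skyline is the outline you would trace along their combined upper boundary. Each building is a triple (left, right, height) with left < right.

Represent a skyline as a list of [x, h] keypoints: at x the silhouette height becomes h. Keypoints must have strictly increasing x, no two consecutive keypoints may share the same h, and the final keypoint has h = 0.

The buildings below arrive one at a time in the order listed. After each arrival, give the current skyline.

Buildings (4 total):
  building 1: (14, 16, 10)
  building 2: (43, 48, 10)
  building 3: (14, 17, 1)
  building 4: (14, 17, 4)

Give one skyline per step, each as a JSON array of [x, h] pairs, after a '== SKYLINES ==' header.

== SKYLINES ==
[[14,10],[16,0]]
[[14,10],[16,0],[43,10],[48,0]]
[[14,10],[16,1],[17,0],[43,10],[48,0]]
[[14,10],[16,4],[17,0],[43,10],[48,0]]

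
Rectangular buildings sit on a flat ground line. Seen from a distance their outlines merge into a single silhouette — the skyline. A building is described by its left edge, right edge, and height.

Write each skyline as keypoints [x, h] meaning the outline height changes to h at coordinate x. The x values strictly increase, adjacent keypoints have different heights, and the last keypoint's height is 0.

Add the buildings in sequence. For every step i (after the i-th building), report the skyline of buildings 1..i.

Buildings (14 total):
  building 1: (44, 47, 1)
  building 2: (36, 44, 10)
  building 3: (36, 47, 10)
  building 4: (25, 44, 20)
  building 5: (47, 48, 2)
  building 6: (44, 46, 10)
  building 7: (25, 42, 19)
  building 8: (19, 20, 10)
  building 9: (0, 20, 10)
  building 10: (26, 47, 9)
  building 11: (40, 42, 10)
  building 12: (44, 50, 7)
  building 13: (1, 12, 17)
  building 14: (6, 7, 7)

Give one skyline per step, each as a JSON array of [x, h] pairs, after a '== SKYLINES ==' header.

== SKYLINES ==
[[44,1],[47,0]]
[[36,10],[44,1],[47,0]]
[[36,10],[47,0]]
[[25,20],[44,10],[47,0]]
[[25,20],[44,10],[47,2],[48,0]]
[[25,20],[44,10],[47,2],[48,0]]
[[25,20],[44,10],[47,2],[48,0]]
[[19,10],[20,0],[25,20],[44,10],[47,2],[48,0]]
[[0,10],[20,0],[25,20],[44,10],[47,2],[48,0]]
[[0,10],[20,0],[25,20],[44,10],[47,2],[48,0]]
[[0,10],[20,0],[25,20],[44,10],[47,2],[48,0]]
[[0,10],[20,0],[25,20],[44,10],[47,7],[50,0]]
[[0,10],[1,17],[12,10],[20,0],[25,20],[44,10],[47,7],[50,0]]
[[0,10],[1,17],[12,10],[20,0],[25,20],[44,10],[47,7],[50,0]]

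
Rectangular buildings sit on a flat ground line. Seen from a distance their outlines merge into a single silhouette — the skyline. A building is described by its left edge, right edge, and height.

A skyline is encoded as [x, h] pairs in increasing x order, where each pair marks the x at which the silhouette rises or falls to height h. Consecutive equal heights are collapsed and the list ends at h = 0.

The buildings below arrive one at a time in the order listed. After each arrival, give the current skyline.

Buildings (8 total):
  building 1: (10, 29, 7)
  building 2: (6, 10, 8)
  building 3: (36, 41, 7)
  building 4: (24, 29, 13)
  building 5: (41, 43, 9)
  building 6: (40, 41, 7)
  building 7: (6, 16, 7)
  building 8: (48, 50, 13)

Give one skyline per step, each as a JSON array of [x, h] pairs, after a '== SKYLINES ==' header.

== SKYLINES ==
[[10,7],[29,0]]
[[6,8],[10,7],[29,0]]
[[6,8],[10,7],[29,0],[36,7],[41,0]]
[[6,8],[10,7],[24,13],[29,0],[36,7],[41,0]]
[[6,8],[10,7],[24,13],[29,0],[36,7],[41,9],[43,0]]
[[6,8],[10,7],[24,13],[29,0],[36,7],[41,9],[43,0]]
[[6,8],[10,7],[24,13],[29,0],[36,7],[41,9],[43,0]]
[[6,8],[10,7],[24,13],[29,0],[36,7],[41,9],[43,0],[48,13],[50,0]]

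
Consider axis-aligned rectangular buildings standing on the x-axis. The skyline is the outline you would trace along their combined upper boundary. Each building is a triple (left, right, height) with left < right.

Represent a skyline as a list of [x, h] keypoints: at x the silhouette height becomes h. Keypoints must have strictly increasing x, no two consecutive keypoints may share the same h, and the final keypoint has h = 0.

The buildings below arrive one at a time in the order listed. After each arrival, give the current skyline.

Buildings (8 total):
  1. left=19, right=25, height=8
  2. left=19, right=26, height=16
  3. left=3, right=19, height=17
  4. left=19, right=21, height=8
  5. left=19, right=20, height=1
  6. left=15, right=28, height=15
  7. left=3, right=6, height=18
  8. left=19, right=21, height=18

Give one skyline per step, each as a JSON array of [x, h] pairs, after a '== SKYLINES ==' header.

== SKYLINES ==
[[19,8],[25,0]]
[[19,16],[26,0]]
[[3,17],[19,16],[26,0]]
[[3,17],[19,16],[26,0]]
[[3,17],[19,16],[26,0]]
[[3,17],[19,16],[26,15],[28,0]]
[[3,18],[6,17],[19,16],[26,15],[28,0]]
[[3,18],[6,17],[19,18],[21,16],[26,15],[28,0]]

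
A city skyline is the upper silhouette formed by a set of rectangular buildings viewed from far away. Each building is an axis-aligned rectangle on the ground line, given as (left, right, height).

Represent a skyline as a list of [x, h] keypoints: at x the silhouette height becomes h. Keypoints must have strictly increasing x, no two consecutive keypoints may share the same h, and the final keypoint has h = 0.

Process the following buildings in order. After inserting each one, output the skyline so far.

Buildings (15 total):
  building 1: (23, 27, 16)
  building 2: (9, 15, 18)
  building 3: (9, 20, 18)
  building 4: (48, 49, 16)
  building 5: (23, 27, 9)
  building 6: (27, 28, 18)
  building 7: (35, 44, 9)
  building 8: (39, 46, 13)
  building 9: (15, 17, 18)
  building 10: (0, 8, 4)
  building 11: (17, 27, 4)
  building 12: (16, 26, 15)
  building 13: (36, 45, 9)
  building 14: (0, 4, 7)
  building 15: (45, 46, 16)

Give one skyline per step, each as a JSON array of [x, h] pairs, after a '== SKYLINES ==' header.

== SKYLINES ==
[[23,16],[27,0]]
[[9,18],[15,0],[23,16],[27,0]]
[[9,18],[20,0],[23,16],[27,0]]
[[9,18],[20,0],[23,16],[27,0],[48,16],[49,0]]
[[9,18],[20,0],[23,16],[27,0],[48,16],[49,0]]
[[9,18],[20,0],[23,16],[27,18],[28,0],[48,16],[49,0]]
[[9,18],[20,0],[23,16],[27,18],[28,0],[35,9],[44,0],[48,16],[49,0]]
[[9,18],[20,0],[23,16],[27,18],[28,0],[35,9],[39,13],[46,0],[48,16],[49,0]]
[[9,18],[20,0],[23,16],[27,18],[28,0],[35,9],[39,13],[46,0],[48,16],[49,0]]
[[0,4],[8,0],[9,18],[20,0],[23,16],[27,18],[28,0],[35,9],[39,13],[46,0],[48,16],[49,0]]
[[0,4],[8,0],[9,18],[20,4],[23,16],[27,18],[28,0],[35,9],[39,13],[46,0],[48,16],[49,0]]
[[0,4],[8,0],[9,18],[20,15],[23,16],[27,18],[28,0],[35,9],[39,13],[46,0],[48,16],[49,0]]
[[0,4],[8,0],[9,18],[20,15],[23,16],[27,18],[28,0],[35,9],[39,13],[46,0],[48,16],[49,0]]
[[0,7],[4,4],[8,0],[9,18],[20,15],[23,16],[27,18],[28,0],[35,9],[39,13],[46,0],[48,16],[49,0]]
[[0,7],[4,4],[8,0],[9,18],[20,15],[23,16],[27,18],[28,0],[35,9],[39,13],[45,16],[46,0],[48,16],[49,0]]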